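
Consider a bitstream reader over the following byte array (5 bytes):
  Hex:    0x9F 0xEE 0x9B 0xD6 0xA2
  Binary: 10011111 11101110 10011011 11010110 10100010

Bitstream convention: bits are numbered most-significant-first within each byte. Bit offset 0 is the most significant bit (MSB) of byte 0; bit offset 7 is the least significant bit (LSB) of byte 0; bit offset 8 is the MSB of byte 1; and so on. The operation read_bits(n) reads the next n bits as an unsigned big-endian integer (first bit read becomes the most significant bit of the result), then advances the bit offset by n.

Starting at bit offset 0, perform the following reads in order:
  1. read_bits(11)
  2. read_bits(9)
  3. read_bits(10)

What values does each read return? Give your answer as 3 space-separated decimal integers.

Read 1: bits[0:11] width=11 -> value=1279 (bin 10011111111); offset now 11 = byte 1 bit 3; 29 bits remain
Read 2: bits[11:20] width=9 -> value=233 (bin 011101001); offset now 20 = byte 2 bit 4; 20 bits remain
Read 3: bits[20:30] width=10 -> value=757 (bin 1011110101); offset now 30 = byte 3 bit 6; 10 bits remain

Answer: 1279 233 757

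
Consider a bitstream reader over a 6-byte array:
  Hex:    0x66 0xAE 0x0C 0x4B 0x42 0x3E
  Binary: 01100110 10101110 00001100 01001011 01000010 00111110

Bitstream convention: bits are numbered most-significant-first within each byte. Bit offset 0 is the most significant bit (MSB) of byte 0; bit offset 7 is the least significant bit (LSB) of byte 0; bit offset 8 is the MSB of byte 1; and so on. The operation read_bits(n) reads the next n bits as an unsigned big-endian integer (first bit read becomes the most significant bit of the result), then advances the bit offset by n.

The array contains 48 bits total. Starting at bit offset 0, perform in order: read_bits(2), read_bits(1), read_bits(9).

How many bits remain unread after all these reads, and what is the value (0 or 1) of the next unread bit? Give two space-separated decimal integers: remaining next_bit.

Read 1: bits[0:2] width=2 -> value=1 (bin 01); offset now 2 = byte 0 bit 2; 46 bits remain
Read 2: bits[2:3] width=1 -> value=1 (bin 1); offset now 3 = byte 0 bit 3; 45 bits remain
Read 3: bits[3:12] width=9 -> value=106 (bin 001101010); offset now 12 = byte 1 bit 4; 36 bits remain

Answer: 36 1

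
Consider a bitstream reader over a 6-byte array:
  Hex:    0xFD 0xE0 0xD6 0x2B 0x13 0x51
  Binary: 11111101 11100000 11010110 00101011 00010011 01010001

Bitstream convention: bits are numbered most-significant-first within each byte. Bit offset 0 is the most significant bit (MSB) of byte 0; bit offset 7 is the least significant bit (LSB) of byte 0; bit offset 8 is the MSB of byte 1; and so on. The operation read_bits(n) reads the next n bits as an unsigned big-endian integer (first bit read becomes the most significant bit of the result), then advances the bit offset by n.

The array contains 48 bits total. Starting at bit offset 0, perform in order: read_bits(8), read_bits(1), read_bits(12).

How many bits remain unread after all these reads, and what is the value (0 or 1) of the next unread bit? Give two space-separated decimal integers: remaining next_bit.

Answer: 27 1

Derivation:
Read 1: bits[0:8] width=8 -> value=253 (bin 11111101); offset now 8 = byte 1 bit 0; 40 bits remain
Read 2: bits[8:9] width=1 -> value=1 (bin 1); offset now 9 = byte 1 bit 1; 39 bits remain
Read 3: bits[9:21] width=12 -> value=3098 (bin 110000011010); offset now 21 = byte 2 bit 5; 27 bits remain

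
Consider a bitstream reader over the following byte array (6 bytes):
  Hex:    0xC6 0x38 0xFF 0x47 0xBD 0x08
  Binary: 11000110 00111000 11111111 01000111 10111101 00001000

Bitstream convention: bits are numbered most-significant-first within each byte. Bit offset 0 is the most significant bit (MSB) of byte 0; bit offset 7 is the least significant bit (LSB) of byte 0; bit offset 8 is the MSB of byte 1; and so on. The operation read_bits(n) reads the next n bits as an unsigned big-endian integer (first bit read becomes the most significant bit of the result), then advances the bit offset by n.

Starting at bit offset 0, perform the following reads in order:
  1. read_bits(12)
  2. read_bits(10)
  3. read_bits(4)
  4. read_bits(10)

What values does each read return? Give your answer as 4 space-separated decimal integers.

Answer: 3171 575 13 123

Derivation:
Read 1: bits[0:12] width=12 -> value=3171 (bin 110001100011); offset now 12 = byte 1 bit 4; 36 bits remain
Read 2: bits[12:22] width=10 -> value=575 (bin 1000111111); offset now 22 = byte 2 bit 6; 26 bits remain
Read 3: bits[22:26] width=4 -> value=13 (bin 1101); offset now 26 = byte 3 bit 2; 22 bits remain
Read 4: bits[26:36] width=10 -> value=123 (bin 0001111011); offset now 36 = byte 4 bit 4; 12 bits remain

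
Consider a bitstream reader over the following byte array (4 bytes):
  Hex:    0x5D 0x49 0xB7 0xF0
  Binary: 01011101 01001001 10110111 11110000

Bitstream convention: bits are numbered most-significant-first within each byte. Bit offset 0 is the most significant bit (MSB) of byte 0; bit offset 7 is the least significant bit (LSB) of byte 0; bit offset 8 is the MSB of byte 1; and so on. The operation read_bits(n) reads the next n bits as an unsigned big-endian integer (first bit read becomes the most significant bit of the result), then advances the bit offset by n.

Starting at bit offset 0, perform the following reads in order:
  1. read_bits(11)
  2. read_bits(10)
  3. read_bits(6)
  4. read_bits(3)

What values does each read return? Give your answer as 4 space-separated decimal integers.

Answer: 746 310 63 4

Derivation:
Read 1: bits[0:11] width=11 -> value=746 (bin 01011101010); offset now 11 = byte 1 bit 3; 21 bits remain
Read 2: bits[11:21] width=10 -> value=310 (bin 0100110110); offset now 21 = byte 2 bit 5; 11 bits remain
Read 3: bits[21:27] width=6 -> value=63 (bin 111111); offset now 27 = byte 3 bit 3; 5 bits remain
Read 4: bits[27:30] width=3 -> value=4 (bin 100); offset now 30 = byte 3 bit 6; 2 bits remain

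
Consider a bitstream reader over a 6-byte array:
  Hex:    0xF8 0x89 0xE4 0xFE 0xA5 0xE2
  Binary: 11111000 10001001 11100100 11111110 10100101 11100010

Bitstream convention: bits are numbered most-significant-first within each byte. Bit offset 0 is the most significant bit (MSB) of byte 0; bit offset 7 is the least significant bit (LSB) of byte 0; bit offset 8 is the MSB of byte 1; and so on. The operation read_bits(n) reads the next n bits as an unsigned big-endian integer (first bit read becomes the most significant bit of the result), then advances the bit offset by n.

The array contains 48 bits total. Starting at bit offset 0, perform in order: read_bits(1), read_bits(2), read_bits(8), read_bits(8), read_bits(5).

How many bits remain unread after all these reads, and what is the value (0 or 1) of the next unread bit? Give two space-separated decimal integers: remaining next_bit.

Answer: 24 1

Derivation:
Read 1: bits[0:1] width=1 -> value=1 (bin 1); offset now 1 = byte 0 bit 1; 47 bits remain
Read 2: bits[1:3] width=2 -> value=3 (bin 11); offset now 3 = byte 0 bit 3; 45 bits remain
Read 3: bits[3:11] width=8 -> value=196 (bin 11000100); offset now 11 = byte 1 bit 3; 37 bits remain
Read 4: bits[11:19] width=8 -> value=79 (bin 01001111); offset now 19 = byte 2 bit 3; 29 bits remain
Read 5: bits[19:24] width=5 -> value=4 (bin 00100); offset now 24 = byte 3 bit 0; 24 bits remain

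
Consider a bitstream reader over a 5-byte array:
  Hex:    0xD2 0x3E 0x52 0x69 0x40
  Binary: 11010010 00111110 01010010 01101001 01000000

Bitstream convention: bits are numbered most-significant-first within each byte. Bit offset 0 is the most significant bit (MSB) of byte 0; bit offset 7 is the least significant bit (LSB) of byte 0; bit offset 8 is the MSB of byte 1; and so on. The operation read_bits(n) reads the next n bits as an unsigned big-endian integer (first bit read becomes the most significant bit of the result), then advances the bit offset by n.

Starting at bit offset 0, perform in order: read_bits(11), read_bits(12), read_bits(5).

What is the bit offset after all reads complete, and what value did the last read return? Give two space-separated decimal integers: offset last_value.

Read 1: bits[0:11] width=11 -> value=1681 (bin 11010010001); offset now 11 = byte 1 bit 3; 29 bits remain
Read 2: bits[11:23] width=12 -> value=3881 (bin 111100101001); offset now 23 = byte 2 bit 7; 17 bits remain
Read 3: bits[23:28] width=5 -> value=6 (bin 00110); offset now 28 = byte 3 bit 4; 12 bits remain

Answer: 28 6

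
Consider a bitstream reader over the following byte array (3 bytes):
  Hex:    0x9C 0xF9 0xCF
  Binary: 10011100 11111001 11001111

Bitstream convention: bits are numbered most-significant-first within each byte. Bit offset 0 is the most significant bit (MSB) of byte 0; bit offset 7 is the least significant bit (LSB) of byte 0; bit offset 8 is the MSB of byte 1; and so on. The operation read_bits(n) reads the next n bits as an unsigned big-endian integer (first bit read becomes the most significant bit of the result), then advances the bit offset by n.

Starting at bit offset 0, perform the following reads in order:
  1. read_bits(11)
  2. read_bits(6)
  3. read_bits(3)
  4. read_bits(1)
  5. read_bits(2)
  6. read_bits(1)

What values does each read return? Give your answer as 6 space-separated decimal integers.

Read 1: bits[0:11] width=11 -> value=1255 (bin 10011100111); offset now 11 = byte 1 bit 3; 13 bits remain
Read 2: bits[11:17] width=6 -> value=51 (bin 110011); offset now 17 = byte 2 bit 1; 7 bits remain
Read 3: bits[17:20] width=3 -> value=4 (bin 100); offset now 20 = byte 2 bit 4; 4 bits remain
Read 4: bits[20:21] width=1 -> value=1 (bin 1); offset now 21 = byte 2 bit 5; 3 bits remain
Read 5: bits[21:23] width=2 -> value=3 (bin 11); offset now 23 = byte 2 bit 7; 1 bits remain
Read 6: bits[23:24] width=1 -> value=1 (bin 1); offset now 24 = byte 3 bit 0; 0 bits remain

Answer: 1255 51 4 1 3 1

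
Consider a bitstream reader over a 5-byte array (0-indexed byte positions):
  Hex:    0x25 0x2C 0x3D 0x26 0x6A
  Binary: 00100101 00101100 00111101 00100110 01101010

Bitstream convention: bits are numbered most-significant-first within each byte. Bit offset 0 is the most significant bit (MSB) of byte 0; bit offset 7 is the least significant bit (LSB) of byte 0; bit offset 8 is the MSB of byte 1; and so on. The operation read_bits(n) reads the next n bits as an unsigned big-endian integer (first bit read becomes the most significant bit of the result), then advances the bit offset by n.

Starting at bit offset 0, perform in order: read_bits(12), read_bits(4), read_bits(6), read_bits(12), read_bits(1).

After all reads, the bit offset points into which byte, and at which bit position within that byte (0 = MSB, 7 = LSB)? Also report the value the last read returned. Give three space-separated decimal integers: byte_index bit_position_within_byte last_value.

Read 1: bits[0:12] width=12 -> value=594 (bin 001001010010); offset now 12 = byte 1 bit 4; 28 bits remain
Read 2: bits[12:16] width=4 -> value=12 (bin 1100); offset now 16 = byte 2 bit 0; 24 bits remain
Read 3: bits[16:22] width=6 -> value=15 (bin 001111); offset now 22 = byte 2 bit 6; 18 bits remain
Read 4: bits[22:34] width=12 -> value=1177 (bin 010010011001); offset now 34 = byte 4 bit 2; 6 bits remain
Read 5: bits[34:35] width=1 -> value=1 (bin 1); offset now 35 = byte 4 bit 3; 5 bits remain

Answer: 4 3 1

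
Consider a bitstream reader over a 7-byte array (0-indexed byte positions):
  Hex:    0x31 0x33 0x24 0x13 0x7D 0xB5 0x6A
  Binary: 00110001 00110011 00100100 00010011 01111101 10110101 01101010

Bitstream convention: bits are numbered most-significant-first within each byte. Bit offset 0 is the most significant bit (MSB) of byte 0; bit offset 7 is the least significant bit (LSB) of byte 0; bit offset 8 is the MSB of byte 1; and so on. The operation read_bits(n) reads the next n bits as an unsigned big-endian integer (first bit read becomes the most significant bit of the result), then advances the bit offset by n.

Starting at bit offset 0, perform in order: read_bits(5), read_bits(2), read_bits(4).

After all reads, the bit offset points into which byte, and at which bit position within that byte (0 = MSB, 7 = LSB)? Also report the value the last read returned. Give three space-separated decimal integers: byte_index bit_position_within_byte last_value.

Read 1: bits[0:5] width=5 -> value=6 (bin 00110); offset now 5 = byte 0 bit 5; 51 bits remain
Read 2: bits[5:7] width=2 -> value=0 (bin 00); offset now 7 = byte 0 bit 7; 49 bits remain
Read 3: bits[7:11] width=4 -> value=9 (bin 1001); offset now 11 = byte 1 bit 3; 45 bits remain

Answer: 1 3 9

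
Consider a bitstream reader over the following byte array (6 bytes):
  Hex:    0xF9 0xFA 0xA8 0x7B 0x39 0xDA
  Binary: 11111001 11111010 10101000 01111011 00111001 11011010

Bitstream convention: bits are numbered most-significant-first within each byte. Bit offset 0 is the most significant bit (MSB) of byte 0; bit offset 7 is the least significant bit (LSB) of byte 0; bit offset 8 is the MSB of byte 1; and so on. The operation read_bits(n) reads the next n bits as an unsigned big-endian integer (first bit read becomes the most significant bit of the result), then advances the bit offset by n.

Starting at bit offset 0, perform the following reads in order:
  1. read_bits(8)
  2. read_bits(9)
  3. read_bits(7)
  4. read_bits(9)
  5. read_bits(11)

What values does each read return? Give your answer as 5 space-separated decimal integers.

Read 1: bits[0:8] width=8 -> value=249 (bin 11111001); offset now 8 = byte 1 bit 0; 40 bits remain
Read 2: bits[8:17] width=9 -> value=501 (bin 111110101); offset now 17 = byte 2 bit 1; 31 bits remain
Read 3: bits[17:24] width=7 -> value=40 (bin 0101000); offset now 24 = byte 3 bit 0; 24 bits remain
Read 4: bits[24:33] width=9 -> value=246 (bin 011110110); offset now 33 = byte 4 bit 1; 15 bits remain
Read 5: bits[33:44] width=11 -> value=925 (bin 01110011101); offset now 44 = byte 5 bit 4; 4 bits remain

Answer: 249 501 40 246 925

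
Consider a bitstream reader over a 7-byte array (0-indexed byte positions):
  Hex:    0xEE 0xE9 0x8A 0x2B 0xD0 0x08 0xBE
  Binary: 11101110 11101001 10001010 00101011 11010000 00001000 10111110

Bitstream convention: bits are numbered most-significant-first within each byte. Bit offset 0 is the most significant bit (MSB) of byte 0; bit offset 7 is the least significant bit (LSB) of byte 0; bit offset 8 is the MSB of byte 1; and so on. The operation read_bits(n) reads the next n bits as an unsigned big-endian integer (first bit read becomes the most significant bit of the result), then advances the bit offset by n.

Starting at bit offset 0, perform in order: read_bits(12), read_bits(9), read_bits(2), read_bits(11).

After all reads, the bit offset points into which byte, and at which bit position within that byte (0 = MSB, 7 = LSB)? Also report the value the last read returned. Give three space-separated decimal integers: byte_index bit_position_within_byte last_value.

Answer: 4 2 175

Derivation:
Read 1: bits[0:12] width=12 -> value=3822 (bin 111011101110); offset now 12 = byte 1 bit 4; 44 bits remain
Read 2: bits[12:21] width=9 -> value=305 (bin 100110001); offset now 21 = byte 2 bit 5; 35 bits remain
Read 3: bits[21:23] width=2 -> value=1 (bin 01); offset now 23 = byte 2 bit 7; 33 bits remain
Read 4: bits[23:34] width=11 -> value=175 (bin 00010101111); offset now 34 = byte 4 bit 2; 22 bits remain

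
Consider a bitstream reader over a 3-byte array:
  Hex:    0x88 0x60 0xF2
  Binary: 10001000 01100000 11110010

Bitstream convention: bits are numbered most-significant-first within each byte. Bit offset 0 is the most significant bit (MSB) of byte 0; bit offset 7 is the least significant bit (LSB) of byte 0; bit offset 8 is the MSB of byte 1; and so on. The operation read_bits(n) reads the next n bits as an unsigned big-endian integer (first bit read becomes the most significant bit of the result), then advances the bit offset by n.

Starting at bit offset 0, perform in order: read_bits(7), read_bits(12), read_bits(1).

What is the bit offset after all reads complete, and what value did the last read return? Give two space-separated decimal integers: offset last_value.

Answer: 20 1

Derivation:
Read 1: bits[0:7] width=7 -> value=68 (bin 1000100); offset now 7 = byte 0 bit 7; 17 bits remain
Read 2: bits[7:19] width=12 -> value=775 (bin 001100000111); offset now 19 = byte 2 bit 3; 5 bits remain
Read 3: bits[19:20] width=1 -> value=1 (bin 1); offset now 20 = byte 2 bit 4; 4 bits remain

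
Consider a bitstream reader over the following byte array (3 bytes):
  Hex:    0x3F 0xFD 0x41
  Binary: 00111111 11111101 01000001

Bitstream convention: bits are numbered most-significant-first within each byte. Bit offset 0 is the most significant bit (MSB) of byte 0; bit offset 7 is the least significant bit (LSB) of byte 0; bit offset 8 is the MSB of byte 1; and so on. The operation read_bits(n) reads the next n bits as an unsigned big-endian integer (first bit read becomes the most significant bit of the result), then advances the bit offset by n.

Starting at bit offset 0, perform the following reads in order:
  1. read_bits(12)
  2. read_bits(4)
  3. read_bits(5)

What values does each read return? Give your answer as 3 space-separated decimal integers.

Read 1: bits[0:12] width=12 -> value=1023 (bin 001111111111); offset now 12 = byte 1 bit 4; 12 bits remain
Read 2: bits[12:16] width=4 -> value=13 (bin 1101); offset now 16 = byte 2 bit 0; 8 bits remain
Read 3: bits[16:21] width=5 -> value=8 (bin 01000); offset now 21 = byte 2 bit 5; 3 bits remain

Answer: 1023 13 8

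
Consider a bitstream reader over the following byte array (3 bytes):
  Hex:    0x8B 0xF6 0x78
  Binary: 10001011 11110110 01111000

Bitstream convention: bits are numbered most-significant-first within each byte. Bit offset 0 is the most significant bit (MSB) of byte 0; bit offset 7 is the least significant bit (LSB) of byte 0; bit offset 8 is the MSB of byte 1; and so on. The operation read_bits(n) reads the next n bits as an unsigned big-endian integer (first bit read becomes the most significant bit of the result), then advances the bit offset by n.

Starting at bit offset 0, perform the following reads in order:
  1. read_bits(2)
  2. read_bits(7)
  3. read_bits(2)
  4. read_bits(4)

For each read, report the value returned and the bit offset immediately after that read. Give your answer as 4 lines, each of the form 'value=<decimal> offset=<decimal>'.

Answer: value=2 offset=2
value=23 offset=9
value=3 offset=11
value=11 offset=15

Derivation:
Read 1: bits[0:2] width=2 -> value=2 (bin 10); offset now 2 = byte 0 bit 2; 22 bits remain
Read 2: bits[2:9] width=7 -> value=23 (bin 0010111); offset now 9 = byte 1 bit 1; 15 bits remain
Read 3: bits[9:11] width=2 -> value=3 (bin 11); offset now 11 = byte 1 bit 3; 13 bits remain
Read 4: bits[11:15] width=4 -> value=11 (bin 1011); offset now 15 = byte 1 bit 7; 9 bits remain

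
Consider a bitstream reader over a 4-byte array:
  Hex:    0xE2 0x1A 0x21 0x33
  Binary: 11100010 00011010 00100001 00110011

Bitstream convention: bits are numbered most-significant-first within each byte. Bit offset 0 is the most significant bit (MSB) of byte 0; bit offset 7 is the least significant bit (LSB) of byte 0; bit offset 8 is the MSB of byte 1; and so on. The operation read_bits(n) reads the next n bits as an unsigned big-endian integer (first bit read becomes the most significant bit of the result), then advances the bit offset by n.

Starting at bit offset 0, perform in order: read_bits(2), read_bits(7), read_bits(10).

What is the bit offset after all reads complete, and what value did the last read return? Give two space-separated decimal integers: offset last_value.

Read 1: bits[0:2] width=2 -> value=3 (bin 11); offset now 2 = byte 0 bit 2; 30 bits remain
Read 2: bits[2:9] width=7 -> value=68 (bin 1000100); offset now 9 = byte 1 bit 1; 23 bits remain
Read 3: bits[9:19] width=10 -> value=209 (bin 0011010001); offset now 19 = byte 2 bit 3; 13 bits remain

Answer: 19 209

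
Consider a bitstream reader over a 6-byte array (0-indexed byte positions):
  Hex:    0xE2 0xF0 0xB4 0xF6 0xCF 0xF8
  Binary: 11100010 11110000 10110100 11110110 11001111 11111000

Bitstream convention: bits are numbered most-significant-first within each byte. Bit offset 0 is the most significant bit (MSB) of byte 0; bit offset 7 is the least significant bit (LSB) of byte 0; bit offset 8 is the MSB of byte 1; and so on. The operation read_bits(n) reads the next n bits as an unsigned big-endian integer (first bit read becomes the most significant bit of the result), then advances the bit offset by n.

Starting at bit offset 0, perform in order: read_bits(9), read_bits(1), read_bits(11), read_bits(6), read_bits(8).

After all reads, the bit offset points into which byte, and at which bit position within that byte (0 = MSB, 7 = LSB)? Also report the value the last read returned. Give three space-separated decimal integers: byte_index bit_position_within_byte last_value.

Answer: 4 3 182

Derivation:
Read 1: bits[0:9] width=9 -> value=453 (bin 111000101); offset now 9 = byte 1 bit 1; 39 bits remain
Read 2: bits[9:10] width=1 -> value=1 (bin 1); offset now 10 = byte 1 bit 2; 38 bits remain
Read 3: bits[10:21] width=11 -> value=1558 (bin 11000010110); offset now 21 = byte 2 bit 5; 27 bits remain
Read 4: bits[21:27] width=6 -> value=39 (bin 100111); offset now 27 = byte 3 bit 3; 21 bits remain
Read 5: bits[27:35] width=8 -> value=182 (bin 10110110); offset now 35 = byte 4 bit 3; 13 bits remain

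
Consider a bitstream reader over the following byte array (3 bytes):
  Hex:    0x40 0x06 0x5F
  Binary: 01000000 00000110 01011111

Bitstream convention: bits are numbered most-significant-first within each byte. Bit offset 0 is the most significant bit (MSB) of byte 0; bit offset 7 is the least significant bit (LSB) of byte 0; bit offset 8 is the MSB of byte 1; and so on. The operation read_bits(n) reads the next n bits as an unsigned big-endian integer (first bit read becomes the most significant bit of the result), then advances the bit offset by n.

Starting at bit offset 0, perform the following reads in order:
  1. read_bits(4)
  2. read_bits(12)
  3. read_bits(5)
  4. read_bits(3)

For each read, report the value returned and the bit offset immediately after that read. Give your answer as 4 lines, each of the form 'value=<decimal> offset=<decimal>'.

Answer: value=4 offset=4
value=6 offset=16
value=11 offset=21
value=7 offset=24

Derivation:
Read 1: bits[0:4] width=4 -> value=4 (bin 0100); offset now 4 = byte 0 bit 4; 20 bits remain
Read 2: bits[4:16] width=12 -> value=6 (bin 000000000110); offset now 16 = byte 2 bit 0; 8 bits remain
Read 3: bits[16:21] width=5 -> value=11 (bin 01011); offset now 21 = byte 2 bit 5; 3 bits remain
Read 4: bits[21:24] width=3 -> value=7 (bin 111); offset now 24 = byte 3 bit 0; 0 bits remain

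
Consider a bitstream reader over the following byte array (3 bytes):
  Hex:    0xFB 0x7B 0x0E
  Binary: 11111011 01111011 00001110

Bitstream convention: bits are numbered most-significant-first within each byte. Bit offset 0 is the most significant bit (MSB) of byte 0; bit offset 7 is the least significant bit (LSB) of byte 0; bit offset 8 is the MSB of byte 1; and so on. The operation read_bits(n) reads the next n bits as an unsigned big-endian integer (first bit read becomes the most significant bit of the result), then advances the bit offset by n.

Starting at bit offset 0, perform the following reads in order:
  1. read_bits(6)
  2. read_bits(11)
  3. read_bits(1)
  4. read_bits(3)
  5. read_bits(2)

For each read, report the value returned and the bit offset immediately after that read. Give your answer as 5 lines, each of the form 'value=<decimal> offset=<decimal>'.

Read 1: bits[0:6] width=6 -> value=62 (bin 111110); offset now 6 = byte 0 bit 6; 18 bits remain
Read 2: bits[6:17] width=11 -> value=1782 (bin 11011110110); offset now 17 = byte 2 bit 1; 7 bits remain
Read 3: bits[17:18] width=1 -> value=0 (bin 0); offset now 18 = byte 2 bit 2; 6 bits remain
Read 4: bits[18:21] width=3 -> value=1 (bin 001); offset now 21 = byte 2 bit 5; 3 bits remain
Read 5: bits[21:23] width=2 -> value=3 (bin 11); offset now 23 = byte 2 bit 7; 1 bits remain

Answer: value=62 offset=6
value=1782 offset=17
value=0 offset=18
value=1 offset=21
value=3 offset=23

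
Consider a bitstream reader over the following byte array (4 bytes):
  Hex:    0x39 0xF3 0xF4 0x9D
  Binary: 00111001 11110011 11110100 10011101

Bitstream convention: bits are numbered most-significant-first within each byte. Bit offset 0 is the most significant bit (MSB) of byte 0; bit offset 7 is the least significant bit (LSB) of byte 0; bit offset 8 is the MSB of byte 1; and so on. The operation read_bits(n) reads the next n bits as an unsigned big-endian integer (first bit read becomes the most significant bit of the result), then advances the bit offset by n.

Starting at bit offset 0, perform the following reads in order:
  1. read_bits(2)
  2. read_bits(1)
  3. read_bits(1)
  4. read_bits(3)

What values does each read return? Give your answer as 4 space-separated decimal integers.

Read 1: bits[0:2] width=2 -> value=0 (bin 00); offset now 2 = byte 0 bit 2; 30 bits remain
Read 2: bits[2:3] width=1 -> value=1 (bin 1); offset now 3 = byte 0 bit 3; 29 bits remain
Read 3: bits[3:4] width=1 -> value=1 (bin 1); offset now 4 = byte 0 bit 4; 28 bits remain
Read 4: bits[4:7] width=3 -> value=4 (bin 100); offset now 7 = byte 0 bit 7; 25 bits remain

Answer: 0 1 1 4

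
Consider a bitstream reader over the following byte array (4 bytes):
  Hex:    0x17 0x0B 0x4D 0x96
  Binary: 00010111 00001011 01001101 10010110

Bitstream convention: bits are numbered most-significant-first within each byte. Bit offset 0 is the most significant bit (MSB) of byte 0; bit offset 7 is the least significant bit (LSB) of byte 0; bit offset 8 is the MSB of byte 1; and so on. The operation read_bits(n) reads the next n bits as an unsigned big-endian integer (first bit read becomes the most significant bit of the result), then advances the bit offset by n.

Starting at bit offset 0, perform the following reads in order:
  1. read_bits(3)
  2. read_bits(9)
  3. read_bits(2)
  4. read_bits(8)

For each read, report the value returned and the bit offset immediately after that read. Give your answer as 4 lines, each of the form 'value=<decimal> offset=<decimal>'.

Read 1: bits[0:3] width=3 -> value=0 (bin 000); offset now 3 = byte 0 bit 3; 29 bits remain
Read 2: bits[3:12] width=9 -> value=368 (bin 101110000); offset now 12 = byte 1 bit 4; 20 bits remain
Read 3: bits[12:14] width=2 -> value=2 (bin 10); offset now 14 = byte 1 bit 6; 18 bits remain
Read 4: bits[14:22] width=8 -> value=211 (bin 11010011); offset now 22 = byte 2 bit 6; 10 bits remain

Answer: value=0 offset=3
value=368 offset=12
value=2 offset=14
value=211 offset=22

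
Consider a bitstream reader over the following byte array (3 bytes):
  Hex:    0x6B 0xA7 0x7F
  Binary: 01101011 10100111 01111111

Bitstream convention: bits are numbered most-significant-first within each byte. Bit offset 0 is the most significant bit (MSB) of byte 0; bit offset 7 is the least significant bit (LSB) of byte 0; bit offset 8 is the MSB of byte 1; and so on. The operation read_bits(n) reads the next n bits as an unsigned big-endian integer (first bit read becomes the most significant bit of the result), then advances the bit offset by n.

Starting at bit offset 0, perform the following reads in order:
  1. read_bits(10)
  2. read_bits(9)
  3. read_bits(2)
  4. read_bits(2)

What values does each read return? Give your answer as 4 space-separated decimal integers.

Answer: 430 315 3 3

Derivation:
Read 1: bits[0:10] width=10 -> value=430 (bin 0110101110); offset now 10 = byte 1 bit 2; 14 bits remain
Read 2: bits[10:19] width=9 -> value=315 (bin 100111011); offset now 19 = byte 2 bit 3; 5 bits remain
Read 3: bits[19:21] width=2 -> value=3 (bin 11); offset now 21 = byte 2 bit 5; 3 bits remain
Read 4: bits[21:23] width=2 -> value=3 (bin 11); offset now 23 = byte 2 bit 7; 1 bits remain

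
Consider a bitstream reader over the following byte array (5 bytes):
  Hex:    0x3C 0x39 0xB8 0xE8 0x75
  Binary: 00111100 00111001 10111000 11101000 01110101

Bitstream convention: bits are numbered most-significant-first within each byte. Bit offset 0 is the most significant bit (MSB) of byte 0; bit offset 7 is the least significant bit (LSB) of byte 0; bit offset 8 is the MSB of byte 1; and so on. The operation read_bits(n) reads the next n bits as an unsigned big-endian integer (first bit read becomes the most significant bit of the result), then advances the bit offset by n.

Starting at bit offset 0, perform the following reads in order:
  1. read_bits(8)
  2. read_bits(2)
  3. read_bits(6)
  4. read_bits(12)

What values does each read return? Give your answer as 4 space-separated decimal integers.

Answer: 60 0 57 2958

Derivation:
Read 1: bits[0:8] width=8 -> value=60 (bin 00111100); offset now 8 = byte 1 bit 0; 32 bits remain
Read 2: bits[8:10] width=2 -> value=0 (bin 00); offset now 10 = byte 1 bit 2; 30 bits remain
Read 3: bits[10:16] width=6 -> value=57 (bin 111001); offset now 16 = byte 2 bit 0; 24 bits remain
Read 4: bits[16:28] width=12 -> value=2958 (bin 101110001110); offset now 28 = byte 3 bit 4; 12 bits remain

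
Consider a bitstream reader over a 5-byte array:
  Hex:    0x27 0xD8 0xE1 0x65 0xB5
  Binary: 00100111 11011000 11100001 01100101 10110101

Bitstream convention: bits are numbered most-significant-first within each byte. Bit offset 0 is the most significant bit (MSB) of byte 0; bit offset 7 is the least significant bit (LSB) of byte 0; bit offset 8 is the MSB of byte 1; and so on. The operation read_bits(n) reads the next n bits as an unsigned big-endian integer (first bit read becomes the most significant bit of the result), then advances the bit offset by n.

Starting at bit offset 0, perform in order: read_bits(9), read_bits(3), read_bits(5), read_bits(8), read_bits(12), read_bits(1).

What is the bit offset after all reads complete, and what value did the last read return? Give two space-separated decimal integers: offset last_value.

Read 1: bits[0:9] width=9 -> value=79 (bin 001001111); offset now 9 = byte 1 bit 1; 31 bits remain
Read 2: bits[9:12] width=3 -> value=5 (bin 101); offset now 12 = byte 1 bit 4; 28 bits remain
Read 3: bits[12:17] width=5 -> value=17 (bin 10001); offset now 17 = byte 2 bit 1; 23 bits remain
Read 4: bits[17:25] width=8 -> value=194 (bin 11000010); offset now 25 = byte 3 bit 1; 15 bits remain
Read 5: bits[25:37] width=12 -> value=3254 (bin 110010110110); offset now 37 = byte 4 bit 5; 3 bits remain
Read 6: bits[37:38] width=1 -> value=1 (bin 1); offset now 38 = byte 4 bit 6; 2 bits remain

Answer: 38 1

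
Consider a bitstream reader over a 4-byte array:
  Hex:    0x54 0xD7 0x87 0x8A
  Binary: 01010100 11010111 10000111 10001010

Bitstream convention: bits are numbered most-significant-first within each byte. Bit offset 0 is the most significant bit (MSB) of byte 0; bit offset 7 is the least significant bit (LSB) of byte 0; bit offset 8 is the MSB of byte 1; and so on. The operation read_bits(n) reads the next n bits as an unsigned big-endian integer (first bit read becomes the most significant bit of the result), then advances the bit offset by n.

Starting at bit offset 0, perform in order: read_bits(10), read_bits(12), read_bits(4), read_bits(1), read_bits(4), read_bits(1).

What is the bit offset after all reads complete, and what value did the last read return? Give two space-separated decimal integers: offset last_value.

Answer: 32 0

Derivation:
Read 1: bits[0:10] width=10 -> value=339 (bin 0101010011); offset now 10 = byte 1 bit 2; 22 bits remain
Read 2: bits[10:22] width=12 -> value=1505 (bin 010111100001); offset now 22 = byte 2 bit 6; 10 bits remain
Read 3: bits[22:26] width=4 -> value=14 (bin 1110); offset now 26 = byte 3 bit 2; 6 bits remain
Read 4: bits[26:27] width=1 -> value=0 (bin 0); offset now 27 = byte 3 bit 3; 5 bits remain
Read 5: bits[27:31] width=4 -> value=5 (bin 0101); offset now 31 = byte 3 bit 7; 1 bits remain
Read 6: bits[31:32] width=1 -> value=0 (bin 0); offset now 32 = byte 4 bit 0; 0 bits remain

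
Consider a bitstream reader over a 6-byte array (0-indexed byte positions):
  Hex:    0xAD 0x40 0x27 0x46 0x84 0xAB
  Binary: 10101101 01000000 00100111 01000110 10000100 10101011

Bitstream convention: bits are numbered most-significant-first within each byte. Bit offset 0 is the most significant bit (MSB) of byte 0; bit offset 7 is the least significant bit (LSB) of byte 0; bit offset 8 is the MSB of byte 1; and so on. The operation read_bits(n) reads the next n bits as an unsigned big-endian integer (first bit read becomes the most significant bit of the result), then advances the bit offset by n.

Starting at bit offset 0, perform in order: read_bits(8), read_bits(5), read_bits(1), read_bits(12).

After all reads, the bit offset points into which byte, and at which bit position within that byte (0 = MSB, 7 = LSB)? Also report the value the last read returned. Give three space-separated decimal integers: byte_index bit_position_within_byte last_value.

Read 1: bits[0:8] width=8 -> value=173 (bin 10101101); offset now 8 = byte 1 bit 0; 40 bits remain
Read 2: bits[8:13] width=5 -> value=8 (bin 01000); offset now 13 = byte 1 bit 5; 35 bits remain
Read 3: bits[13:14] width=1 -> value=0 (bin 0); offset now 14 = byte 1 bit 6; 34 bits remain
Read 4: bits[14:26] width=12 -> value=157 (bin 000010011101); offset now 26 = byte 3 bit 2; 22 bits remain

Answer: 3 2 157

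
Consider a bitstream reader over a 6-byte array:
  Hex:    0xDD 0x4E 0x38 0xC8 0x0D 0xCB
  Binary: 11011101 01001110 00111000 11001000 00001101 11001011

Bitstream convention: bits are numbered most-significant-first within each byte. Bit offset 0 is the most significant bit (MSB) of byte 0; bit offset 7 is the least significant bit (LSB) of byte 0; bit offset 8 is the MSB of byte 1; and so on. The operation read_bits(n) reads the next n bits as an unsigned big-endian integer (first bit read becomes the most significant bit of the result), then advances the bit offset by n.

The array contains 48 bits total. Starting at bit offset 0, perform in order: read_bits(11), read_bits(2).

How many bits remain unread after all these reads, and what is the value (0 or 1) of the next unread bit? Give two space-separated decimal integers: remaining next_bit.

Read 1: bits[0:11] width=11 -> value=1770 (bin 11011101010); offset now 11 = byte 1 bit 3; 37 bits remain
Read 2: bits[11:13] width=2 -> value=1 (bin 01); offset now 13 = byte 1 bit 5; 35 bits remain

Answer: 35 1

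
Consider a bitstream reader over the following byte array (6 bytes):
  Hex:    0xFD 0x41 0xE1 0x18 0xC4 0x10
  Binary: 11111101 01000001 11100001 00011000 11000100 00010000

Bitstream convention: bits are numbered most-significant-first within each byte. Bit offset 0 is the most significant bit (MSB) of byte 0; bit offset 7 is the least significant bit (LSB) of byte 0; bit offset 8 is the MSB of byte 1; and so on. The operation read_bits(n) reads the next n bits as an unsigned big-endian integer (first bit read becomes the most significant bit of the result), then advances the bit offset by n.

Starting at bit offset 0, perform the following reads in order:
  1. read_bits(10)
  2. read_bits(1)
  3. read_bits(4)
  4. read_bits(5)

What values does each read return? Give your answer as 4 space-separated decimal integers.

Answer: 1013 0 0 30

Derivation:
Read 1: bits[0:10] width=10 -> value=1013 (bin 1111110101); offset now 10 = byte 1 bit 2; 38 bits remain
Read 2: bits[10:11] width=1 -> value=0 (bin 0); offset now 11 = byte 1 bit 3; 37 bits remain
Read 3: bits[11:15] width=4 -> value=0 (bin 0000); offset now 15 = byte 1 bit 7; 33 bits remain
Read 4: bits[15:20] width=5 -> value=30 (bin 11110); offset now 20 = byte 2 bit 4; 28 bits remain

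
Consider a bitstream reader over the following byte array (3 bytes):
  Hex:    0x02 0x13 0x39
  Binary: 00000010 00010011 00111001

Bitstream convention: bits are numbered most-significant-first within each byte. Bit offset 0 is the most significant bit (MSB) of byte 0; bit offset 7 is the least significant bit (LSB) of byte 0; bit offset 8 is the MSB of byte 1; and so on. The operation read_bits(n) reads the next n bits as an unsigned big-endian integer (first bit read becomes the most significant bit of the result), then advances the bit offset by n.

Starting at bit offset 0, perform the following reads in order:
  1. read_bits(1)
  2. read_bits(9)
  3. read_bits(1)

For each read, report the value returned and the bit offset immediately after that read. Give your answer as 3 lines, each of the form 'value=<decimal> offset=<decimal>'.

Answer: value=0 offset=1
value=8 offset=10
value=0 offset=11

Derivation:
Read 1: bits[0:1] width=1 -> value=0 (bin 0); offset now 1 = byte 0 bit 1; 23 bits remain
Read 2: bits[1:10] width=9 -> value=8 (bin 000001000); offset now 10 = byte 1 bit 2; 14 bits remain
Read 3: bits[10:11] width=1 -> value=0 (bin 0); offset now 11 = byte 1 bit 3; 13 bits remain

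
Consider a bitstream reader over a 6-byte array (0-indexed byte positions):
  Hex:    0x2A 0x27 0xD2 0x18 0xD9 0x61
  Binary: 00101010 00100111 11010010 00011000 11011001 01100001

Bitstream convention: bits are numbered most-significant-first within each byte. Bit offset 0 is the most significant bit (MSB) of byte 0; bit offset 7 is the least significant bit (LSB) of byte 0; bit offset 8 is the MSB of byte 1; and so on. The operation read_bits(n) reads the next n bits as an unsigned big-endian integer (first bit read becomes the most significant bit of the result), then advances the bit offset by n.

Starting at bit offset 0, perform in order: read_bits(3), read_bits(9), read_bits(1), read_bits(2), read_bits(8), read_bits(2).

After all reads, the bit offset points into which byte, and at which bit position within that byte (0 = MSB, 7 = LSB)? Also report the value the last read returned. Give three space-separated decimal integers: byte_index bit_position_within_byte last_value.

Answer: 3 1 0

Derivation:
Read 1: bits[0:3] width=3 -> value=1 (bin 001); offset now 3 = byte 0 bit 3; 45 bits remain
Read 2: bits[3:12] width=9 -> value=162 (bin 010100010); offset now 12 = byte 1 bit 4; 36 bits remain
Read 3: bits[12:13] width=1 -> value=0 (bin 0); offset now 13 = byte 1 bit 5; 35 bits remain
Read 4: bits[13:15] width=2 -> value=3 (bin 11); offset now 15 = byte 1 bit 7; 33 bits remain
Read 5: bits[15:23] width=8 -> value=233 (bin 11101001); offset now 23 = byte 2 bit 7; 25 bits remain
Read 6: bits[23:25] width=2 -> value=0 (bin 00); offset now 25 = byte 3 bit 1; 23 bits remain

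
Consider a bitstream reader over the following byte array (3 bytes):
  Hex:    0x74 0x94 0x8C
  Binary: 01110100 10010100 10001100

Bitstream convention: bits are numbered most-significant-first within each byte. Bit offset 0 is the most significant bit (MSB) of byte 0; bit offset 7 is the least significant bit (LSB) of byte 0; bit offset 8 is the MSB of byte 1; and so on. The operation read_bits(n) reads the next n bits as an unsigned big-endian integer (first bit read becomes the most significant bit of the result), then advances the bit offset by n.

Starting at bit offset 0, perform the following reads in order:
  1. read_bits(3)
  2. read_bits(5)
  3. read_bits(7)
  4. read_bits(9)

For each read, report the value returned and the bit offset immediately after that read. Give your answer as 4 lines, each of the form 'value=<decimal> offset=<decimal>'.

Answer: value=3 offset=3
value=20 offset=8
value=74 offset=15
value=140 offset=24

Derivation:
Read 1: bits[0:3] width=3 -> value=3 (bin 011); offset now 3 = byte 0 bit 3; 21 bits remain
Read 2: bits[3:8] width=5 -> value=20 (bin 10100); offset now 8 = byte 1 bit 0; 16 bits remain
Read 3: bits[8:15] width=7 -> value=74 (bin 1001010); offset now 15 = byte 1 bit 7; 9 bits remain
Read 4: bits[15:24] width=9 -> value=140 (bin 010001100); offset now 24 = byte 3 bit 0; 0 bits remain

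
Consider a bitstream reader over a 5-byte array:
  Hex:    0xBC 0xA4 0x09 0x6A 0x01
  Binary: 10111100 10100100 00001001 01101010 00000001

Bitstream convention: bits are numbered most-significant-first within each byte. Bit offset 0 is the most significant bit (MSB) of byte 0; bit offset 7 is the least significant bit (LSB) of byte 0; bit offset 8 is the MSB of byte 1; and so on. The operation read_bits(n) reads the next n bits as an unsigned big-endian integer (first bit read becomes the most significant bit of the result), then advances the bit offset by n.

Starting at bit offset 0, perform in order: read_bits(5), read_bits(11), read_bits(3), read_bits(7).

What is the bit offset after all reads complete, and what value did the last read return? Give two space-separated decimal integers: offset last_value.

Read 1: bits[0:5] width=5 -> value=23 (bin 10111); offset now 5 = byte 0 bit 5; 35 bits remain
Read 2: bits[5:16] width=11 -> value=1188 (bin 10010100100); offset now 16 = byte 2 bit 0; 24 bits remain
Read 3: bits[16:19] width=3 -> value=0 (bin 000); offset now 19 = byte 2 bit 3; 21 bits remain
Read 4: bits[19:26] width=7 -> value=37 (bin 0100101); offset now 26 = byte 3 bit 2; 14 bits remain

Answer: 26 37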